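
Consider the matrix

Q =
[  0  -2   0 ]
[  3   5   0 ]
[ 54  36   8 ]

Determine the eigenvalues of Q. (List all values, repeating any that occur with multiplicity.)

2, 3, 8

Set up det(λI - Q) = 0.
Expanding the 3×3 determinant: p(λ) = λ^3 - 13λ^2 + 46λ - 48.
Rational-root test: λ = 2 gives p(2) = 0.
Factor out (λ - 2): p(λ) = (λ - 2)·(λ^2 - 11λ + 24).
The quadratic factors as (λ - 3)·(λ - 8).
Eigenvalues: 2, 3, 8.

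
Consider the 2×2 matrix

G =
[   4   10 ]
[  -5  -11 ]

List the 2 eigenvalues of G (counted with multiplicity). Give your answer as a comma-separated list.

-6, -1

det(G - sI) = (4 - s)(-11 - s) - (10)·(-5) = s^2 + 7s + 6.
This factors as (s + 6)·(s + 1) = 0.
Eigenvalues: -6, -1.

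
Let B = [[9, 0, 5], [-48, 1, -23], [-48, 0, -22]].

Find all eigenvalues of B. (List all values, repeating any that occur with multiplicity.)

-7, -6, 1

Compute the characteristic polynomial p(lambda) = det(lambda·I - B).
Expanding along the first row, p(lambda) = lambda^3 + 12·lambda^2 + 29·lambda - 42.
Rational-root test: lambda = 1 gives p(1) = 0.
Factor out (lambda - 1): p(lambda) = (lambda - 1)·(lambda^2 + 13·lambda + 42).
The quadratic factors as (lambda + 7)·(lambda + 6).
Eigenvalues: -7, -6, 1.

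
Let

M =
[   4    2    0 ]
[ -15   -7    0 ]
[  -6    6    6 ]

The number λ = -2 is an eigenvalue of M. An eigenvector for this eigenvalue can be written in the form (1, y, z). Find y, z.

-3, 3

We need (M + 2I)v = 0.
M + 2I = [[6, 2, 0], [-15, -5, 0], [-6, 6, 8]].
Row 1: (6)·1 + (2)·y + (0)·z = 0
Row 2: (-15)·1 + (-5)·y + (0)·z = 0
Row 3: (-6)·1 + (6)·y + (8)·z = 0
Solving gives y = -3, z = 3.
Check: M·(1, -3, 3) = (-2, 6, -6) = -2·(1, -3, 3).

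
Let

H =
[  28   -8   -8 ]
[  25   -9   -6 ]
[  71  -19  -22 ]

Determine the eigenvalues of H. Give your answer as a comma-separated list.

Set up det(λI - H) = 0.
Expanding along the first row, p(λ) = λ^3 + 3λ^2 - 16λ - 48.
Try λ = -4: p(-4) = 0, so -4 is a root.
Factor out (λ + 4): p(λ) = (λ + 4)·(λ^2 - λ - 12).
The quadratic factors as (λ + 3)·(λ - 4).
Eigenvalues: -4, -3, 4.

-4, -3, 4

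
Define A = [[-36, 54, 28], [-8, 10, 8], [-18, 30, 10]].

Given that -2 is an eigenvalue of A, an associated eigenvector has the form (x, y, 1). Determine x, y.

We need (A + 2I)v = 0.
A + 2I = [[-34, 54, 28], [-8, 12, 8], [-18, 30, 12]].
Row 1: (-34)·x + (54)·y + (28)·1 = 0
Row 2: (-8)·x + (12)·y + (8)·1 = 0
Row 3: (-18)·x + (30)·y + (12)·1 = 0
Solving gives x = 4, y = 2.
Check: A·(4, 2, 1) = (-8, -4, -2) = -2·(4, 2, 1).

4, 2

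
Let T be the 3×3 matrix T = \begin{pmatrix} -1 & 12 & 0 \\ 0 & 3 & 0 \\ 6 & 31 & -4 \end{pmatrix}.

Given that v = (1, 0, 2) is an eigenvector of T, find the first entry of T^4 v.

1

First find the eigenvalue: Tv = (-1, 0, -2) = -1·(1, 0, 2), so λ = -1.
Then T^4 v = λ^4·v = (-1)^4·(1, 0, 2) = 1·(1, 0, 2) = (1, 0, 2).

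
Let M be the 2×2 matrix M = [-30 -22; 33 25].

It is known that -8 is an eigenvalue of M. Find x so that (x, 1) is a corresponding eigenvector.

We need (M + 8I)v = 0.
M + 8I = [[-22, -22], [33, 33]].
Row 1: (-22)·x + (-22)·1 = 0
Row 2: (33)·x + (33)·1 = 0
Solving gives x = -1.
Check: M·(-1, 1) = (8, -8) = -8·(-1, 1).

-1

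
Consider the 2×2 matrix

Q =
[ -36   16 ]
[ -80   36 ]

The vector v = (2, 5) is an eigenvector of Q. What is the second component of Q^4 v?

1280

First find the eigenvalue: Qv = (8, 20) = 4·(2, 5), so λ = 4.
Then Q^4 v = λ^4·v = 4^4·(2, 5) = 256·(2, 5) = (512, 1280).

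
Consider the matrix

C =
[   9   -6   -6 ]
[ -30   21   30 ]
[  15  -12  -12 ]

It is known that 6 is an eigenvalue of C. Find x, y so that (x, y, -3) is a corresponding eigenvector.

We need (C - 6I)v = 0.
C - 6I = [[3, -6, -6], [-30, 15, 30], [15, -12, -18]].
Row 1: (3)·x + (-6)·y + (-6)·-3 = 0
Row 2: (-30)·x + (15)·y + (30)·-3 = 0
Row 3: (15)·x + (-12)·y + (-18)·-3 = 0
Solving gives x = -2, y = 2.
Check: C·(-2, 2, -3) = (-12, 12, -18) = 6·(-2, 2, -3).

-2, 2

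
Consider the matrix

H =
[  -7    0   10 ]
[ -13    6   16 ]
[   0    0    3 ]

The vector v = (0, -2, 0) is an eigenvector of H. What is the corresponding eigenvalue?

6

Compute Hv: H·(0, -2, 0) = (0, -12, 0).
Since Hv = λv, compare component 2: -12 = λ·-2, so λ = 6.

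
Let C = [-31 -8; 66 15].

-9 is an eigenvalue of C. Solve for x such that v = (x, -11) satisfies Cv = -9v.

4

We need (C + 9I)v = 0.
C + 9I = [[-22, -8], [66, 24]].
Row 1: (-22)·x + (-8)·-11 = 0
Row 2: (66)·x + (24)·-11 = 0
Solving gives x = 4.
Check: C·(4, -11) = (-36, 99) = -9·(4, -11).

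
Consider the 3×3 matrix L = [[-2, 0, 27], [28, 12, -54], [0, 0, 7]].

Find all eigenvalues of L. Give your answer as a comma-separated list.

Set up det(sI - L) = 0.
Expanding along the first row, p(s) = s^3 - 17s^2 + 46s + 168.
Try s = -2: p(-2) = 0, so -2 is a root.
Factor out (s + 2): p(s) = (s + 2)·(s^2 - 19s + 84).
The quadratic factors as (s - 7)·(s - 12).
Eigenvalues: -2, 7, 12.

-2, 7, 12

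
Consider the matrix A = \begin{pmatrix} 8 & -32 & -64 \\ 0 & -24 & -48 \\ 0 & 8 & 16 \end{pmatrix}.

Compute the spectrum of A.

-8, 0, 8

The characteristic polynomial is p(μ) = det(μI - A).
Expanding along the first row, p(μ) = μ^3 - 64μ.
Rational-root test: μ = 0 gives p(0) = 0.
Dividing by μ leaves μ^2 - 64.
The quadratic factors as (μ + 8)·(μ - 8).
Eigenvalues: -8, 0, 8.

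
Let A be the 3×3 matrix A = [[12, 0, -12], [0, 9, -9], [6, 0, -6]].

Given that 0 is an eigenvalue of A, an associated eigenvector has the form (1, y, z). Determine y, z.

We need (A)v = 0.
A = [[12, 0, -12], [0, 9, -9], [6, 0, -6]].
Row 1: (12)·1 + (0)·y + (-12)·z = 0
Row 2: (0)·1 + (9)·y + (-9)·z = 0
Row 3: (6)·1 + (0)·y + (-6)·z = 0
Solving gives y = 1, z = 1.
Check: A·(1, 1, 1) = (0, 0, 0) = 0·(1, 1, 1).

1, 1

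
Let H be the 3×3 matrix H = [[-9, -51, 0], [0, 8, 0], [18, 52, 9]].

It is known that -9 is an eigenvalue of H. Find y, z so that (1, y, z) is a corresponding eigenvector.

We need (H + 9I)v = 0.
H + 9I = [[0, -51, 0], [0, 17, 0], [18, 52, 18]].
Row 1: (0)·1 + (-51)·y + (0)·z = 0
Row 2: (0)·1 + (17)·y + (0)·z = 0
Row 3: (18)·1 + (52)·y + (18)·z = 0
Solving gives y = 0, z = -1.
Check: H·(1, 0, -1) = (-9, 0, 9) = -9·(1, 0, -1).

0, -1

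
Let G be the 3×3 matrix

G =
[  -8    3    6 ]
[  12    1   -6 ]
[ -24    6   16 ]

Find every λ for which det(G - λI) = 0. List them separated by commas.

1, 4, 4

Compute the characteristic polynomial p(λ) = det(λI - G).
Cofactor expansion gives p(λ) = λ^3 - 9λ^2 + 24λ - 16.
Rational-root test: λ = 4 gives p(4) = 0.
Factor out (λ - 4): p(λ) = (λ - 4)·(λ^2 - 5λ + 4).
The quadratic factors as (λ - 1)·(λ - 4).
Eigenvalues: 1, 4, 4.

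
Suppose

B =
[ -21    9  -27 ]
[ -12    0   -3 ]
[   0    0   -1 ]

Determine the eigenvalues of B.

-12, -9, -1

Set up det(λI - B) = 0.
Expanding the 3×3 determinant: p(λ) = λ^3 + 22λ^2 + 129λ + 108.
Rational-root test: λ = -9 gives p(-9) = 0.
Factor out (λ + 9): p(λ) = (λ + 9)·(λ^2 + 13λ + 12).
The quadratic factors as (λ + 12)·(λ + 1).
Eigenvalues: -12, -9, -1.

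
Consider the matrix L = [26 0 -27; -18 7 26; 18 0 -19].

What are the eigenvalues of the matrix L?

The characteristic polynomial is p(lambda) = det(lambda·I - L).
Expanding the 3×3 determinant: p(lambda) = lambda^3 - 14·lambda^2 + 41·lambda + 56.
Rational-root test: lambda = -1 gives p(-1) = 0.
Dividing by (lambda + 1) leaves lambda^2 - 15·lambda + 56.
The quadratic factors as (lambda - 7)·(lambda - 8).
Eigenvalues: -1, 7, 8.

-1, 7, 8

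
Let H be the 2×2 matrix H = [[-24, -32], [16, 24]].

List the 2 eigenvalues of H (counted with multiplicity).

det(H - lambda·I) = (-24 - lambda)(24 - lambda) - (-32)·(16) = lambda^2 - 64.
This factors as (lambda + 8)·(lambda - 8) = 0.
Eigenvalues: -8, 8.

-8, 8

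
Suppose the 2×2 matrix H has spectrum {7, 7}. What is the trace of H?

trace(H) is the sum of the eigenvalues: (7) + (7) = 14.

14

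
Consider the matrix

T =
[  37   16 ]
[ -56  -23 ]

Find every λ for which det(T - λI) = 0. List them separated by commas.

det(T - λI) = (37 - λ)(-23 - λ) - (16)·(-56) = λ^2 - 14λ + 45.
This factors as (λ - 5)·(λ - 9) = 0.
Eigenvalues: 5, 9.

5, 9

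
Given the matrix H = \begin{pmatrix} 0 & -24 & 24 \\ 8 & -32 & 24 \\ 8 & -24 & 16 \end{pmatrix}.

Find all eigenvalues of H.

Compute the characteristic polynomial p(s) = det(sI - H).
Expanding the 3×3 determinant: p(s) = s^3 + 16s^2 + 64s.
Since p(0) = 0, s = 0 is a root.
Factor out s: p(s) = s·(s^2 + 16s + 64).
The quadratic factor is (s + 8)^2.
Eigenvalues: -8, -8, 0.

-8, -8, 0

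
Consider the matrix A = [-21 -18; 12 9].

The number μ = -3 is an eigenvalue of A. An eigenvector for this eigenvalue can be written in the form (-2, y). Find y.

2

We need (A + 3I)v = 0.
A + 3I = [[-18, -18], [12, 12]].
Row 1: (-18)·-2 + (-18)·y = 0
Row 2: (12)·-2 + (12)·y = 0
Solving gives y = 2.
Check: A·(-2, 2) = (6, -6) = -3·(-2, 2).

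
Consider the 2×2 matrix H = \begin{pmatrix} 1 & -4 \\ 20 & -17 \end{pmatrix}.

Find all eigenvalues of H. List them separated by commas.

det(H - λI) = (1 - λ)(-17 - λ) - (-4)·(20) = λ^2 + 16λ + 63.
This factors as (λ + 9)·(λ + 7) = 0.
Eigenvalues: -9, -7.

-9, -7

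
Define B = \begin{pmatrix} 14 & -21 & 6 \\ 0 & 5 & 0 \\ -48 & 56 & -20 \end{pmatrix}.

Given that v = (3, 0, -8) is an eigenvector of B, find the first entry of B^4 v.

First find the eigenvalue: Bv = (-6, 0, 16) = -2·(3, 0, -8), so λ = -2.
Then B^4 v = λ^4·v = (-2)^4·(3, 0, -8) = 16·(3, 0, -8) = (48, 0, -128).

48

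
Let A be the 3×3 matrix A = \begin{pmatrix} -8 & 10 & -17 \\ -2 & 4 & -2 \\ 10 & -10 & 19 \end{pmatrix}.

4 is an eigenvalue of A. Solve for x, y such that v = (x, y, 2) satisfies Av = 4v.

We need (A - 4I)v = 0.
A - 4I = [[-12, 10, -17], [-2, 0, -2], [10, -10, 15]].
Row 1: (-12)·x + (10)·y + (-17)·2 = 0
Row 2: (-2)·x + (0)·y + (-2)·2 = 0
Row 3: (10)·x + (-10)·y + (15)·2 = 0
Solving gives x = -2, y = 1.
Check: A·(-2, 1, 2) = (-8, 4, 8) = 4·(-2, 1, 2).

-2, 1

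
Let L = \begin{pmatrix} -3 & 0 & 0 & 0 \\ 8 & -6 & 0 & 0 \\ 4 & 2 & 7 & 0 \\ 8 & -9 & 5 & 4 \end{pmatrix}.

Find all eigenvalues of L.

L is lower triangular, so its eigenvalues are the diagonal entries.
Diagonal: -3, -6, 7, 4.

-6, -3, 4, 7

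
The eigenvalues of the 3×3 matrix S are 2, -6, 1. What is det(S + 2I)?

If S has eigenvalues 2, -6, 1, then S + 2I has eigenvalues 4, -4, 3.
det(S + 2I) = (4) · (-4) · (3) = -48.

-48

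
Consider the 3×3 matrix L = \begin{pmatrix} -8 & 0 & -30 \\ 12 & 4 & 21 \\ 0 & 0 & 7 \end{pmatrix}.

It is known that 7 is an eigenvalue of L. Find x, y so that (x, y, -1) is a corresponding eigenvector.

We need (L - 7I)v = 0.
L - 7I = [[-15, 0, -30], [12, -3, 21], [0, 0, 0]].
Row 1: (-15)·x + (0)·y + (-30)·-1 = 0
Row 2: (12)·x + (-3)·y + (21)·-1 = 0
Row 3: (0)·x + (0)·y + (0)·-1 = 0
Solving gives x = 2, y = 1.
Check: L·(2, 1, -1) = (14, 7, -7) = 7·(2, 1, -1).

2, 1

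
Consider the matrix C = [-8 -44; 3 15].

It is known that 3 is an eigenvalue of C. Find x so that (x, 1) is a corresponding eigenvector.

-4

We need (C - 3I)v = 0.
C - 3I = [[-11, -44], [3, 12]].
Row 1: (-11)·x + (-44)·1 = 0
Row 2: (3)·x + (12)·1 = 0
Solving gives x = -4.
Check: C·(-4, 1) = (-12, 3) = 3·(-4, 1).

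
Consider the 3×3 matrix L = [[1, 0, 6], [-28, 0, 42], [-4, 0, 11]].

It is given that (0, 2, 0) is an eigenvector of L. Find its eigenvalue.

Compute Lv: L·(0, 2, 0) = (0, 0, 0).
Since Lv = λv, compare component 2: 0 = λ·2, so λ = 0.

0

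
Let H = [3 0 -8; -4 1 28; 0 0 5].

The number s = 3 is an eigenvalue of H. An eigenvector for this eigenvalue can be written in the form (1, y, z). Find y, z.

We need (H - 3I)v = 0.
H - 3I = [[0, 0, -8], [-4, -2, 28], [0, 0, 2]].
Row 1: (0)·1 + (0)·y + (-8)·z = 0
Row 2: (-4)·1 + (-2)·y + (28)·z = 0
Row 3: (0)·1 + (0)·y + (2)·z = 0
Solving gives y = -2, z = 0.
Check: H·(1, -2, 0) = (3, -6, 0) = 3·(1, -2, 0).

-2, 0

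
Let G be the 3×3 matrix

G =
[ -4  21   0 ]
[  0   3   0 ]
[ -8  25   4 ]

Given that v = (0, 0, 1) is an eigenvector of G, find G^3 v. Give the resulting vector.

First find the eigenvalue: Gv = (0, 0, 4) = 4·(0, 0, 1), so λ = 4.
Then G^3 v = λ^3·v = 4^3·(0, 0, 1) = 64·(0, 0, 1) = (0, 0, 64).

(0, 0, 64)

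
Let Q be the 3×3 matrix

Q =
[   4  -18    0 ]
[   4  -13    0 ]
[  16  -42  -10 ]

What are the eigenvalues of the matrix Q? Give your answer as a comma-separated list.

Set up det(λI - Q) = 0.
Expanding along the first row, p(λ) = λ^3 + 19λ^2 + 110λ + 200.
Since p(-5) = 0, λ = -5 is a root.
Factor out (λ + 5): p(λ) = (λ + 5)·(λ^2 + 14λ + 40).
The quadratic factors as (λ + 10)·(λ + 4).
Eigenvalues: -10, -5, -4.

-10, -5, -4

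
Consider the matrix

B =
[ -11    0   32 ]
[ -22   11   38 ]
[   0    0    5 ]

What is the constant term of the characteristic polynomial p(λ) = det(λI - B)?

605

p(0) = det(0·I − B) = det(−B) = (−1)^3·det(B).
det(B) = -605, so p(0) = 605.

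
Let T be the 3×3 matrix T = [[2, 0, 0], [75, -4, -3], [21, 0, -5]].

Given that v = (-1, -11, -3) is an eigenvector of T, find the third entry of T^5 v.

First find the eigenvalue: Tv = (-2, -22, -6) = 2·(-1, -11, -3), so λ = 2.
Then T^5 v = λ^5·v = 2^5·(-1, -11, -3) = 32·(-1, -11, -3) = (-32, -352, -96).

-96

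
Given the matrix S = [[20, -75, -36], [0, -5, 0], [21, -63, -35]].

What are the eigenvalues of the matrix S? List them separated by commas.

-8, -7, -5

Compute the characteristic polynomial p(t) = det(tI - S).
Cofactor expansion gives p(t) = t^3 + 20t^2 + 131t + 280.
Try t = -5: p(-5) = 0, so -5 is a root.
Dividing by (t + 5) leaves t^2 + 15t + 56.
The quadratic factors as (t + 8)·(t + 7).
Eigenvalues: -8, -7, -5.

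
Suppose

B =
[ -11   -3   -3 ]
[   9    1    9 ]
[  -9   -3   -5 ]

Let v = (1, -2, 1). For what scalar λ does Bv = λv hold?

-8

Compute Bv: B·(1, -2, 1) = (-8, 16, -8).
Since Bv = λv, compare component 1: -8 = λ·1, so λ = -8.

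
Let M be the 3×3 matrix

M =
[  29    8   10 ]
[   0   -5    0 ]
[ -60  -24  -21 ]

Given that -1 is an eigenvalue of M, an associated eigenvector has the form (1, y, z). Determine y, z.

We need (M + 1I)v = 0.
M + 1I = [[30, 8, 10], [0, -4, 0], [-60, -24, -20]].
Row 1: (30)·1 + (8)·y + (10)·z = 0
Row 2: (0)·1 + (-4)·y + (0)·z = 0
Row 3: (-60)·1 + (-24)·y + (-20)·z = 0
Solving gives y = 0, z = -3.
Check: M·(1, 0, -3) = (-1, 0, 3) = -1·(1, 0, -3).

0, -3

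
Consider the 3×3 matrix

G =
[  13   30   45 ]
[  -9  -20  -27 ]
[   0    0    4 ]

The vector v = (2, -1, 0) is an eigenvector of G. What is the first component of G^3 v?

First find the eigenvalue: Gv = (-4, 2, 0) = -2·(2, -1, 0), so λ = -2.
Then G^3 v = λ^3·v = (-2)^3·(2, -1, 0) = -8·(2, -1, 0) = (-16, 8, 0).

-16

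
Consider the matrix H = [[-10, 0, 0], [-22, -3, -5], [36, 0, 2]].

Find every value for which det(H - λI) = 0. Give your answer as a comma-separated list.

Compute the characteristic polynomial p(r) = det(rI - H).
Cofactor expansion gives p(r) = r^3 + 11r^2 + 4r - 60.
Try r = -3: p(-3) = 0, so -3 is a root.
Factor out (r + 3): p(r) = (r + 3)·(r^2 + 8r - 20).
The quadratic factors as (r + 10)·(r - 2).
Eigenvalues: -10, -3, 2.

-10, -3, 2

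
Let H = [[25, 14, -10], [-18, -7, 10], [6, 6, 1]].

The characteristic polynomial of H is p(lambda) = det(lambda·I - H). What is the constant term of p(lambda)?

p(lambda) = lambda^3 - 19·lambda^2 + 95·lambda - 77.
The constant term is -77.

-77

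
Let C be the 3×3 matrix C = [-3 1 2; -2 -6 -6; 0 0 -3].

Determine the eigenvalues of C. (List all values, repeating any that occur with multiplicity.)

-5, -4, -3

Compute the characteristic polynomial p(t) = det(tI - C).
Expanding along the first row, p(t) = t^3 + 12t^2 + 47t + 60.
Since p(-3) = 0, t = -3 is a root.
Dividing by (t + 3) leaves t^2 + 9t + 20.
The quadratic factors as (t + 5)·(t + 4).
Eigenvalues: -5, -4, -3.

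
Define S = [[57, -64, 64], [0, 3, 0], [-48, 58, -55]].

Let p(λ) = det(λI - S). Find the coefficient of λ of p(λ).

-57

p(λ) = λ^3 - 5λ^2 - 57λ + 189.
The coefficient of λ is -57.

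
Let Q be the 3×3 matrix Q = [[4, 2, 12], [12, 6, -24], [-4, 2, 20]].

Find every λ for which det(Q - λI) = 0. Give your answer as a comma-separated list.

8, 10, 12

Set up det(λI - Q) = 0.
Expanding along the first row, p(λ) = λ^3 - 30λ^2 + 296λ - 960.
Since p(8) = 0, λ = 8 is a root.
Factor out (λ - 8): p(λ) = (λ - 8)·(λ^2 - 22λ + 120).
The quadratic factors as (λ - 10)·(λ - 12).
Eigenvalues: 8, 10, 12.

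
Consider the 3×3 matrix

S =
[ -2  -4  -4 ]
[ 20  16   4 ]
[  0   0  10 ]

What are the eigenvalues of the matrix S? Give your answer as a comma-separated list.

Compute the characteristic polynomial p(μ) = det(μI - S).
Expanding along the first row, p(μ) = μ^3 - 24μ^2 + 188μ - 480.
Rational-root test: μ = 8 gives p(8) = 0.
Factor out (μ - 8): p(μ) = (μ - 8)·(μ^2 - 16μ + 60).
The quadratic factors as (μ - 6)·(μ - 10).
Eigenvalues: 6, 8, 10.

6, 8, 10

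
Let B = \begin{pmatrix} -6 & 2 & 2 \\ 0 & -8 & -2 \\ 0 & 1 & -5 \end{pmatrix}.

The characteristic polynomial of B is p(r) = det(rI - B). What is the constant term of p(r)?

252

p(r) = r^3 + 19r^2 + 120r + 252.
The constant term is 252.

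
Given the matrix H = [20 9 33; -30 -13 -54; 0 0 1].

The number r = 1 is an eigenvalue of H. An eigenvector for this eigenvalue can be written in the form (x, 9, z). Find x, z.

-6, 1

We need (H - 1I)v = 0.
H - 1I = [[19, 9, 33], [-30, -14, -54], [0, 0, 0]].
Row 1: (19)·x + (9)·9 + (33)·z = 0
Row 2: (-30)·x + (-14)·9 + (-54)·z = 0
Row 3: (0)·x + (0)·9 + (0)·z = 0
Solving gives x = -6, z = 1.
Check: H·(-6, 9, 1) = (-6, 9, 1) = 1·(-6, 9, 1).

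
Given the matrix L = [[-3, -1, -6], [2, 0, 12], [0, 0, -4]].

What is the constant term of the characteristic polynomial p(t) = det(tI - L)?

8

p(0) = det(0·I − L) = det(−L) = (−1)^3·det(L).
det(L) = -8, so p(0) = 8.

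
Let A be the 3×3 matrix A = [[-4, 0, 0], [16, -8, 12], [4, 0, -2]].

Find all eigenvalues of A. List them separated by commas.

-8, -4, -2

Compute the characteristic polynomial p(lambda) = det(lambda·I - A).
Expanding the 3×3 determinant: p(lambda) = lambda^3 + 14·lambda^2 + 56·lambda + 64.
Since p(-8) = 0, lambda = -8 is a root.
Factor out (lambda + 8): p(lambda) = (lambda + 8)·(lambda^2 + 6·lambda + 8).
The quadratic factors as (lambda + 4)·(lambda + 2).
Eigenvalues: -8, -4, -2.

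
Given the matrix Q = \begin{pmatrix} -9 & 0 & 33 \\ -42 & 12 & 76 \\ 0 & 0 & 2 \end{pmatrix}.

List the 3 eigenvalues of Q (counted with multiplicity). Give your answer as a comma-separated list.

-9, 2, 12

Set up det(λI - Q) = 0.
Expanding the 3×3 determinant: p(λ) = λ^3 - 5λ^2 - 102λ + 216.
Rational-root test: λ = -9 gives p(-9) = 0.
Dividing by (λ + 9) leaves λ^2 - 14λ + 24.
The quadratic factors as (λ - 2)·(λ - 12).
Eigenvalues: -9, 2, 12.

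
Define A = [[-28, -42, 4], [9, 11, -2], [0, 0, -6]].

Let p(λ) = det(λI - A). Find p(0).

p(0) = det(0·I − A) = det(−A) = (−1)^3·det(A).
det(A) = -420, so p(0) = 420.

420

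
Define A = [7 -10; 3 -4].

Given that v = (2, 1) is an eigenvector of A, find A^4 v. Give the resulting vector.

First find the eigenvalue: Av = (4, 2) = 2·(2, 1), so λ = 2.
Then A^4 v = λ^4·v = 2^4·(2, 1) = 16·(2, 1) = (32, 16).

(32, 16)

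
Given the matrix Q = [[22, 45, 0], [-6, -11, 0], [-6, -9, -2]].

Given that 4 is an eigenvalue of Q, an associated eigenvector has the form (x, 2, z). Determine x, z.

-5, 2

We need (Q - 4I)v = 0.
Q - 4I = [[18, 45, 0], [-6, -15, 0], [-6, -9, -6]].
Row 1: (18)·x + (45)·2 + (0)·z = 0
Row 2: (-6)·x + (-15)·2 + (0)·z = 0
Row 3: (-6)·x + (-9)·2 + (-6)·z = 0
Solving gives x = -5, z = 2.
Check: Q·(-5, 2, 2) = (-20, 8, 8) = 4·(-5, 2, 2).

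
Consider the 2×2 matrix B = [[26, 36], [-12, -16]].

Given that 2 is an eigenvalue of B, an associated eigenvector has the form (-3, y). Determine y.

2

We need (B - 2I)v = 0.
B - 2I = [[24, 36], [-12, -18]].
Row 1: (24)·-3 + (36)·y = 0
Row 2: (-12)·-3 + (-18)·y = 0
Solving gives y = 2.
Check: B·(-3, 2) = (-6, 4) = 2·(-3, 2).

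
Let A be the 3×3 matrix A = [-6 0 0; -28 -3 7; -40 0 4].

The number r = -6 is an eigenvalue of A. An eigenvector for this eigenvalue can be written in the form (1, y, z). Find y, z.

We need (A + 6I)v = 0.
A + 6I = [[0, 0, 0], [-28, 3, 7], [-40, 0, 10]].
Row 1: (0)·1 + (0)·y + (0)·z = 0
Row 2: (-28)·1 + (3)·y + (7)·z = 0
Row 3: (-40)·1 + (0)·y + (10)·z = 0
Solving gives y = 0, z = 4.
Check: A·(1, 0, 4) = (-6, 0, -24) = -6·(1, 0, 4).

0, 4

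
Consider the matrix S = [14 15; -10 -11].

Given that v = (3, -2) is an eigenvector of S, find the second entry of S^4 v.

-512

First find the eigenvalue: Sv = (12, -8) = 4·(3, -2), so λ = 4.
Then S^4 v = λ^4·v = 4^4·(3, -2) = 256·(3, -2) = (768, -512).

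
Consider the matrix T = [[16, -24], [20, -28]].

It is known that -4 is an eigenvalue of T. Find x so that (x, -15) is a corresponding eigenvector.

We need (T + 4I)v = 0.
T + 4I = [[20, -24], [20, -24]].
Row 1: (20)·x + (-24)·-15 = 0
Row 2: (20)·x + (-24)·-15 = 0
Solving gives x = -18.
Check: T·(-18, -15) = (72, 60) = -4·(-18, -15).

-18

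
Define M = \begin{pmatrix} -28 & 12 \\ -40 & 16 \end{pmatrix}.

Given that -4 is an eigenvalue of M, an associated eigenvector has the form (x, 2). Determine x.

We need (M + 4I)v = 0.
M + 4I = [[-24, 12], [-40, 20]].
Row 1: (-24)·x + (12)·2 = 0
Row 2: (-40)·x + (20)·2 = 0
Solving gives x = 1.
Check: M·(1, 2) = (-4, -8) = -4·(1, 2).

1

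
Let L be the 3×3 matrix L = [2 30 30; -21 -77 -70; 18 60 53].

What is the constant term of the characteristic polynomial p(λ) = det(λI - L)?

392

p(0) = det(0·I − L) = det(−L) = (−1)^3·det(L).
det(L) = -392, so p(0) = 392.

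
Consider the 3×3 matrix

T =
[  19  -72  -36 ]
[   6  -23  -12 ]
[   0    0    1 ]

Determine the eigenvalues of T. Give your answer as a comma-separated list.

Compute the characteristic polynomial p(λ) = det(λI - T).
Expanding the 3×3 determinant: p(λ) = λ^3 + 3λ^2 - 9λ + 5.
Try λ = 1: p(1) = 0, so 1 is a root.
Factor out (λ - 1): p(λ) = (λ - 1)·(λ^2 + 4λ - 5).
The quadratic factors as (λ + 5)·(λ - 1).
Eigenvalues: -5, 1, 1.

-5, 1, 1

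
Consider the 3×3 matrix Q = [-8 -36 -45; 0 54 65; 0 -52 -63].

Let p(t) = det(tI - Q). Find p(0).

p(0) = det(0·I − Q) = det(−Q) = (−1)^3·det(Q).
det(Q) = 176, so p(0) = -176.

-176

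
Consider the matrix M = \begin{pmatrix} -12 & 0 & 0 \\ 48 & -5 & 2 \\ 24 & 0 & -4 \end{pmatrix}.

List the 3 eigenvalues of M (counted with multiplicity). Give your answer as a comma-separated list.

Compute the characteristic polynomial p(lambda) = det(lambda·I - M).
Cofactor expansion gives p(lambda) = lambda^3 + 21·lambda^2 + 128·lambda + 240.
Try lambda = -5: p(-5) = 0, so -5 is a root.
Dividing by (lambda + 5) leaves lambda^2 + 16·lambda + 48.
The quadratic factors as (lambda + 12)·(lambda + 4).
Eigenvalues: -12, -5, -4.

-12, -5, -4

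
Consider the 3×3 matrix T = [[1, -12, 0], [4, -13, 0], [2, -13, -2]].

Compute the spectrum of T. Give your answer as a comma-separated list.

Set up det(λI - T) = 0.
Cofactor expansion gives p(λ) = λ^3 + 14λ^2 + 59λ + 70.
Since p(-2) = 0, λ = -2 is a root.
Factor out (λ + 2): p(λ) = (λ + 2)·(λ^2 + 12λ + 35).
The quadratic factors as (λ + 7)·(λ + 5).
Eigenvalues: -7, -5, -2.

-7, -5, -2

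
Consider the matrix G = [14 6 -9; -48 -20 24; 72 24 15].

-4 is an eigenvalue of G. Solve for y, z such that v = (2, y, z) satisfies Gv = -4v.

We need (G + 4I)v = 0.
G + 4I = [[18, 6, -9], [-48, -16, 24], [72, 24, 19]].
Row 1: (18)·2 + (6)·y + (-9)·z = 0
Row 2: (-48)·2 + (-16)·y + (24)·z = 0
Row 3: (72)·2 + (24)·y + (19)·z = 0
Solving gives y = -6, z = 0.
Check: G·(2, -6, 0) = (-8, 24, 0) = -4·(2, -6, 0).

-6, 0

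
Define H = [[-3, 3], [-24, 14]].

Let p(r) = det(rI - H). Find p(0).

30

p(0) = det(0·I − H) = det(−H) = (−1)^2·det(H).
det(H) = 30, so p(0) = 30.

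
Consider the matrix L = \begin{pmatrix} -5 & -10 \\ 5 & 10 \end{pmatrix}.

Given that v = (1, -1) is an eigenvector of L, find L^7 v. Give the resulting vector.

(78125, -78125)

First find the eigenvalue: Lv = (5, -5) = 5·(1, -1), so λ = 5.
Then L^7 v = λ^7·v = 5^7·(1, -1) = 78125·(1, -1) = (78125, -78125).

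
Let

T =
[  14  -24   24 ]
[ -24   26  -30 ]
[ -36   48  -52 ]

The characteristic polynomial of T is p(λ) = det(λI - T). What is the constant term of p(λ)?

-80

p(λ) = λ^3 + 12λ^2 + 12λ - 80.
The constant term is -80.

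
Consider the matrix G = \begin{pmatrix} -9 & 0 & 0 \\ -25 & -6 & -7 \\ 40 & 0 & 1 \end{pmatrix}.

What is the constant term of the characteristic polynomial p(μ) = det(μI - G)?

-54

p(0) = det(0·I − G) = det(−G) = (−1)^3·det(G).
det(G) = 54, so p(0) = -54.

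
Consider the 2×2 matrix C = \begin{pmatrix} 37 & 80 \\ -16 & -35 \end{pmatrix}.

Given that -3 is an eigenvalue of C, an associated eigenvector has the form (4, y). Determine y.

We need (C + 3I)v = 0.
C + 3I = [[40, 80], [-16, -32]].
Row 1: (40)·4 + (80)·y = 0
Row 2: (-16)·4 + (-32)·y = 0
Solving gives y = -2.
Check: C·(4, -2) = (-12, 6) = -3·(4, -2).

-2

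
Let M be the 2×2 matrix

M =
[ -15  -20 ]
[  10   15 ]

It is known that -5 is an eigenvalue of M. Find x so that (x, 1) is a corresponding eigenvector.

We need (M + 5I)v = 0.
M + 5I = [[-10, -20], [10, 20]].
Row 1: (-10)·x + (-20)·1 = 0
Row 2: (10)·x + (20)·1 = 0
Solving gives x = -2.
Check: M·(-2, 1) = (10, -5) = -5·(-2, 1).

-2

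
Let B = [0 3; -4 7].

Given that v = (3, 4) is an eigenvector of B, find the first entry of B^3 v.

First find the eigenvalue: Bv = (12, 16) = 4·(3, 4), so λ = 4.
Then B^3 v = λ^3·v = 4^3·(3, 4) = 64·(3, 4) = (192, 256).

192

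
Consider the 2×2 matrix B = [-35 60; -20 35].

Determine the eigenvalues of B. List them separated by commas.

-5, 5

det(B - lambda·I) = (-35 - lambda)(35 - lambda) - (60)·(-20) = lambda^2 - 25.
This factors as (lambda + 5)·(lambda - 5) = 0.
Eigenvalues: -5, 5.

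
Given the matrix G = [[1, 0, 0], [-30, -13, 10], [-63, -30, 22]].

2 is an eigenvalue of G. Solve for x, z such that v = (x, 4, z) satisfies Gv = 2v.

0, 6

We need (G - 2I)v = 0.
G - 2I = [[-1, 0, 0], [-30, -15, 10], [-63, -30, 20]].
Row 1: (-1)·x + (0)·4 + (0)·z = 0
Row 2: (-30)·x + (-15)·4 + (10)·z = 0
Row 3: (-63)·x + (-30)·4 + (20)·z = 0
Solving gives x = 0, z = 6.
Check: G·(0, 4, 6) = (0, 8, 12) = 2·(0, 4, 6).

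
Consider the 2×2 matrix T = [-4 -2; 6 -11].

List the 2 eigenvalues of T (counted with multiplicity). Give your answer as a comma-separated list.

-8, -7

det(T - sI) = (-4 - s)(-11 - s) - (-2)·(6) = s^2 + 15s + 56.
This factors as (s + 8)·(s + 7) = 0.
Eigenvalues: -8, -7.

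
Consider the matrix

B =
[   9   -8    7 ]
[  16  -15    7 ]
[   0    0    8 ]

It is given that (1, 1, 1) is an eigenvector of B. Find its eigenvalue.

Compute Bv: B·(1, 1, 1) = (8, 8, 8).
Since Bv = λv, compare component 1: 8 = λ·1, so λ = 8.

8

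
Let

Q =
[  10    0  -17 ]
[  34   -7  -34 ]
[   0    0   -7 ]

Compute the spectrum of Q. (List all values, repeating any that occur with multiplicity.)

Compute the characteristic polynomial p(μ) = det(μI - Q).
Cofactor expansion gives p(μ) = μ^3 + 4μ^2 - 91μ - 490.
Try μ = -7: p(-7) = 0, so -7 is a root.
Dividing by (μ + 7) leaves μ^2 - 3μ - 70.
The quadratic factors as (μ + 7)·(μ - 10).
Eigenvalues: -7, -7, 10.

-7, -7, 10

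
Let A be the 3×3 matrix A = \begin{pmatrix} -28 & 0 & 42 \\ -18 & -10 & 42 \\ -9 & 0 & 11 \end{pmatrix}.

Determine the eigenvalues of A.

-10, -10, -7

Compute the characteristic polynomial p(λ) = det(λI - A).
Expanding along the first row, p(λ) = λ^3 + 27λ^2 + 240λ + 700.
Try λ = -10: p(-10) = 0, so -10 is a root.
Factor out (λ + 10): p(λ) = (λ + 10)·(λ^2 + 17λ + 70).
The quadratic factors as (λ + 10)·(λ + 7).
Eigenvalues: -10, -10, -7.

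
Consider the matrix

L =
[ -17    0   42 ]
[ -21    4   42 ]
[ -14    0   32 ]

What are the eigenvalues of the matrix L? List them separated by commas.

The characteristic polynomial is p(r) = det(rI - L).
Expanding along the first row, p(r) = r^3 - 19r^2 + 104r - 176.
Rational-root test: r = 4 gives p(4) = 0.
Dividing by (r - 4) leaves r^2 - 15r + 44.
The quadratic factors as (r - 4)·(r - 11).
Eigenvalues: 4, 4, 11.

4, 4, 11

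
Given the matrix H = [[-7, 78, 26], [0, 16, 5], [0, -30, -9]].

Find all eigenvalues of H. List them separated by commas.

The characteristic polynomial is p(r) = det(rI - H).
Cofactor expansion gives p(r) = r^3 - 43r + 42.
Try r = -7: p(-7) = 0, so -7 is a root.
Factor out (r + 7): p(r) = (r + 7)·(r^2 - 7r + 6).
The quadratic factors as (r - 1)·(r - 6).
Eigenvalues: -7, 1, 6.

-7, 1, 6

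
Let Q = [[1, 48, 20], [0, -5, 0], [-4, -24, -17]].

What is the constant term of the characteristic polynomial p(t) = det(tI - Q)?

p(0) = det(0·I − Q) = det(−Q) = (−1)^3·det(Q).
det(Q) = -315, so p(0) = 315.

315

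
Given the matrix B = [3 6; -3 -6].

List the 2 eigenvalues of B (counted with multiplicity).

det(B - lambda·I) = (3 - lambda)(-6 - lambda) - (6)·(-3) = lambda^2 + 3·lambda.
This factors as (lambda + 3)·lambda = 0.
Eigenvalues: -3, 0.

-3, 0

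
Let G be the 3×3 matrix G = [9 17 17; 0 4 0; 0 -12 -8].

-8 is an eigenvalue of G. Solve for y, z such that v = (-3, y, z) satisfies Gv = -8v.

0, 3

We need (G + 8I)v = 0.
G + 8I = [[17, 17, 17], [0, 12, 0], [0, -12, 0]].
Row 1: (17)·-3 + (17)·y + (17)·z = 0
Row 2: (0)·-3 + (12)·y + (0)·z = 0
Row 3: (0)·-3 + (-12)·y + (0)·z = 0
Solving gives y = 0, z = 3.
Check: G·(-3, 0, 3) = (24, 0, -24) = -8·(-3, 0, 3).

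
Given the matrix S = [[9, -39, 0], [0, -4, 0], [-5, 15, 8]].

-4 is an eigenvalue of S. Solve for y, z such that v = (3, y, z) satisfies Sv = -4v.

We need (S + 4I)v = 0.
S + 4I = [[13, -39, 0], [0, 0, 0], [-5, 15, 12]].
Row 1: (13)·3 + (-39)·y + (0)·z = 0
Row 2: (0)·3 + (0)·y + (0)·z = 0
Row 3: (-5)·3 + (15)·y + (12)·z = 0
Solving gives y = 1, z = 0.
Check: S·(3, 1, 0) = (-12, -4, 0) = -4·(3, 1, 0).

1, 0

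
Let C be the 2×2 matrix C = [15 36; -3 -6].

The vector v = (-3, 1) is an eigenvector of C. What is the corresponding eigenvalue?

3

Compute Cv: C·(-3, 1) = (-9, 3).
Since Cv = λv, compare component 1: -9 = λ·-3, so λ = 3.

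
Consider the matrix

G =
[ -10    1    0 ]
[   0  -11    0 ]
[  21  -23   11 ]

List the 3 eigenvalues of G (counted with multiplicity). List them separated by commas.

Compute the characteristic polynomial p(lambda) = det(lambda·I - G).
Cofactor expansion gives p(lambda) = lambda^3 + 10·lambda^2 - 121·lambda - 1210.
Try lambda = -10: p(-10) = 0, so -10 is a root.
Dividing by (lambda + 10) leaves lambda^2 - 121.
The quadratic factors as (lambda + 11)·(lambda - 11).
Eigenvalues: -11, -10, 11.

-11, -10, 11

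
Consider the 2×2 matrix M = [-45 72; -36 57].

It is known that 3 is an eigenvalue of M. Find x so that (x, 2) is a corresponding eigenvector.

3

We need (M - 3I)v = 0.
M - 3I = [[-48, 72], [-36, 54]].
Row 1: (-48)·x + (72)·2 = 0
Row 2: (-36)·x + (54)·2 = 0
Solving gives x = 3.
Check: M·(3, 2) = (9, 6) = 3·(3, 2).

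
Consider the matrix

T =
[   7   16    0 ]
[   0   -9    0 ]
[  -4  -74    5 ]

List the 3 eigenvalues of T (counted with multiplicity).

-9, 5, 7

Set up det(lambda·I - T) = 0.
Expanding along the first row, p(lambda) = lambda^3 - 3·lambda^2 - 73·lambda + 315.
Rational-root test: lambda = 5 gives p(5) = 0.
Factor out (lambda - 5): p(lambda) = (lambda - 5)·(lambda^2 + 2·lambda - 63).
The quadratic factors as (lambda + 9)·(lambda - 7).
Eigenvalues: -9, 5, 7.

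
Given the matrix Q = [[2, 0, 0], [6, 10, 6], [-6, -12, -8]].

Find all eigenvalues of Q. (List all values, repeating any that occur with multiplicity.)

Set up det(tI - Q) = 0.
Expanding along the first row, p(t) = t^3 - 4t^2 - 4t + 16.
Try t = 2: p(2) = 0, so 2 is a root.
Dividing by (t - 2) leaves t^2 - 2t - 8.
The quadratic factors as (t + 2)·(t - 4).
Eigenvalues: -2, 2, 4.

-2, 2, 4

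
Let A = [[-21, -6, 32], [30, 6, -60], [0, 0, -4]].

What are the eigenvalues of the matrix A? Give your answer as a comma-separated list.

-9, -6, -4

The characteristic polynomial is p(μ) = det(μI - A).
Expanding along the first row, p(μ) = μ^3 + 19μ^2 + 114μ + 216.
Since p(-9) = 0, μ = -9 is a root.
Factor out (μ + 9): p(μ) = (μ + 9)·(μ^2 + 10μ + 24).
The quadratic factors as (μ + 6)·(μ + 4).
Eigenvalues: -9, -6, -4.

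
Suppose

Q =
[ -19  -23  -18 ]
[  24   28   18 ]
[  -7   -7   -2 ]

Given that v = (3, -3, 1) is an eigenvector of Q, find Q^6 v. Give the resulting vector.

(192, -192, 64)

First find the eigenvalue: Qv = (-6, 6, -2) = -2·(3, -3, 1), so λ = -2.
Then Q^6 v = λ^6·v = (-2)^6·(3, -3, 1) = 64·(3, -3, 1) = (192, -192, 64).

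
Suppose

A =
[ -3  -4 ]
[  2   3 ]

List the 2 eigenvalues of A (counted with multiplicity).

-1, 1

det(A - lambda·I) = (-3 - lambda)(3 - lambda) - (-4)·(2) = lambda^2 - 1.
This factors as (lambda + 1)·(lambda - 1) = 0.
Eigenvalues: -1, 1.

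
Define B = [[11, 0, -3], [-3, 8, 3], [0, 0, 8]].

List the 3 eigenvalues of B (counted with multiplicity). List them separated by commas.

8, 8, 11

Compute the characteristic polynomial p(t) = det(tI - B).
Cofactor expansion gives p(t) = t^3 - 27t^2 + 240t - 704.
Rational-root test: t = 8 gives p(8) = 0.
Factor out (t - 8): p(t) = (t - 8)·(t^2 - 19t + 88).
The quadratic factors as (t - 8)·(t - 11).
Eigenvalues: 8, 8, 11.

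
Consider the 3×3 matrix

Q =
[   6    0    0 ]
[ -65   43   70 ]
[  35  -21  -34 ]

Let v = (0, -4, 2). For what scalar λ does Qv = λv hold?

Compute Qv: Q·(0, -4, 2) = (0, -32, 16).
Since Qv = λv, compare component 2: -32 = λ·-4, so λ = 8.

8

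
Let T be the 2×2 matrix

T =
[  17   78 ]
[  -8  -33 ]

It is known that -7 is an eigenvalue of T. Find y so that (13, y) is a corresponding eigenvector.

We need (T + 7I)v = 0.
T + 7I = [[24, 78], [-8, -26]].
Row 1: (24)·13 + (78)·y = 0
Row 2: (-8)·13 + (-26)·y = 0
Solving gives y = -4.
Check: T·(13, -4) = (-91, 28) = -7·(13, -4).

-4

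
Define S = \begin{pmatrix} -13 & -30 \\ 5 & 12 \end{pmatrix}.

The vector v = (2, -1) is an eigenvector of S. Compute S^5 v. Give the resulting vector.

First find the eigenvalue: Sv = (4, -2) = 2·(2, -1), so λ = 2.
Then S^5 v = λ^5·v = 2^5·(2, -1) = 32·(2, -1) = (64, -32).

(64, -32)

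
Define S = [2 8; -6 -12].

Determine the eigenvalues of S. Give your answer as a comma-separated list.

det(S - lambda·I) = (2 - lambda)(-12 - lambda) - (8)·(-6) = lambda^2 + 10·lambda + 24.
This factors as (lambda + 6)·(lambda + 4) = 0.
Eigenvalues: -6, -4.

-6, -4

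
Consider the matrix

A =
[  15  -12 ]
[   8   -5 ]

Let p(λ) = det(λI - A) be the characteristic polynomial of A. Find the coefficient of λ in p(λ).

The coefficient of λ of det(λI - A) is −trace(A).
trace(A) = (15) + (-5) = 10, so the coefficient is -10.

-10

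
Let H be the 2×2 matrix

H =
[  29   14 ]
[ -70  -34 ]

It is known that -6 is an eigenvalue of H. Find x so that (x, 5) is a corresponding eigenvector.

-2

We need (H + 6I)v = 0.
H + 6I = [[35, 14], [-70, -28]].
Row 1: (35)·x + (14)·5 = 0
Row 2: (-70)·x + (-28)·5 = 0
Solving gives x = -2.
Check: H·(-2, 5) = (12, -30) = -6·(-2, 5).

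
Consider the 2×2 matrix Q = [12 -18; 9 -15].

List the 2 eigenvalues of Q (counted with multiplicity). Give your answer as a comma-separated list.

det(Q - λI) = (12 - λ)(-15 - λ) - (-18)·(9) = λ^2 + 3λ - 18.
This factors as (λ + 6)·(λ - 3) = 0.
Eigenvalues: -6, 3.

-6, 3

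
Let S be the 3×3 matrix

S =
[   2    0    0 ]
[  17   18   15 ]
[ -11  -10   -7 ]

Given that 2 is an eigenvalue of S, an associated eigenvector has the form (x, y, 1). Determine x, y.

1, -2

We need (S - 2I)v = 0.
S - 2I = [[0, 0, 0], [17, 16, 15], [-11, -10, -9]].
Row 1: (0)·x + (0)·y + (0)·1 = 0
Row 2: (17)·x + (16)·y + (15)·1 = 0
Row 3: (-11)·x + (-10)·y + (-9)·1 = 0
Solving gives x = 1, y = -2.
Check: S·(1, -2, 1) = (2, -4, 2) = 2·(1, -2, 1).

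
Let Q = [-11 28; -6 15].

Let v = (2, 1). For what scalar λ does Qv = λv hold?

3

Compute Qv: Q·(2, 1) = (6, 3).
Since Qv = λv, compare component 1: 6 = λ·2, so λ = 3.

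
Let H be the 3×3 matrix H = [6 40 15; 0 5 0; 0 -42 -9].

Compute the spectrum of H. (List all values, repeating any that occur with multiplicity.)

-9, 5, 6

The characteristic polynomial is p(t) = det(tI - H).
Expanding the 3×3 determinant: p(t) = t^3 - 2t^2 - 69t + 270.
Since p(5) = 0, t = 5 is a root.
Dividing by (t - 5) leaves t^2 + 3t - 54.
The quadratic factors as (t + 9)·(t - 6).
Eigenvalues: -9, 5, 6.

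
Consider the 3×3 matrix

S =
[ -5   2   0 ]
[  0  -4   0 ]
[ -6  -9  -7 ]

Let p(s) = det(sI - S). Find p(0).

p(0) = det(0·I − S) = det(−S) = (−1)^3·det(S).
det(S) = -140, so p(0) = 140.

140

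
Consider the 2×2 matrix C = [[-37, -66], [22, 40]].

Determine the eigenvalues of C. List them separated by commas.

det(C - sI) = (-37 - s)(40 - s) - (-66)·(22) = s^2 - 3s - 28.
This factors as (s + 4)·(s - 7) = 0.
Eigenvalues: -4, 7.

-4, 7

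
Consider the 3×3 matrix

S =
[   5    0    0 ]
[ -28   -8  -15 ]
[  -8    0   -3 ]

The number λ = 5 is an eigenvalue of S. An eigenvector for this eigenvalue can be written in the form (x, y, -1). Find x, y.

1, -1

We need (S - 5I)v = 0.
S - 5I = [[0, 0, 0], [-28, -13, -15], [-8, 0, -8]].
Row 1: (0)·x + (0)·y + (0)·-1 = 0
Row 2: (-28)·x + (-13)·y + (-15)·-1 = 0
Row 3: (-8)·x + (0)·y + (-8)·-1 = 0
Solving gives x = 1, y = -1.
Check: S·(1, -1, -1) = (5, -5, -5) = 5·(1, -1, -1).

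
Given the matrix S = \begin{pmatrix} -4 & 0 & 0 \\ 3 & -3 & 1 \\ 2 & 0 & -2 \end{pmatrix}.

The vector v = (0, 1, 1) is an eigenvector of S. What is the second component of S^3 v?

-8

First find the eigenvalue: Sv = (0, -2, -2) = -2·(0, 1, 1), so λ = -2.
Then S^3 v = λ^3·v = (-2)^3·(0, 1, 1) = -8·(0, 1, 1) = (0, -8, -8).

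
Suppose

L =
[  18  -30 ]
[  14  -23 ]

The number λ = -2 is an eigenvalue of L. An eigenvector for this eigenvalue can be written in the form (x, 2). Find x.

3

We need (L + 2I)v = 0.
L + 2I = [[20, -30], [14, -21]].
Row 1: (20)·x + (-30)·2 = 0
Row 2: (14)·x + (-21)·2 = 0
Solving gives x = 3.
Check: L·(3, 2) = (-6, -4) = -2·(3, 2).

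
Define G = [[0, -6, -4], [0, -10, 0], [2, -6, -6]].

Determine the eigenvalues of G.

-10, -4, -2

The characteristic polynomial is p(lambda) = det(lambda·I - G).
Cofactor expansion gives p(lambda) = lambda^3 + 16·lambda^2 + 68·lambda + 80.
Rational-root test: lambda = -10 gives p(-10) = 0.
Dividing by (lambda + 10) leaves lambda^2 + 6·lambda + 8.
The quadratic factors as (lambda + 4)·(lambda + 2).
Eigenvalues: -10, -4, -2.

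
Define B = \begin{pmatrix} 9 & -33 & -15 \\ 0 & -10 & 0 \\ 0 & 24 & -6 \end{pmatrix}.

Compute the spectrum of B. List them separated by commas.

Set up det(lambda·I - B) = 0.
Cofactor expansion gives p(lambda) = lambda^3 + 7·lambda^2 - 84·lambda - 540.
Rational-root test: lambda = -6 gives p(-6) = 0.
Dividing by (lambda + 6) leaves lambda^2 + lambda - 90.
The quadratic factors as (lambda + 10)·(lambda - 9).
Eigenvalues: -10, -6, 9.

-10, -6, 9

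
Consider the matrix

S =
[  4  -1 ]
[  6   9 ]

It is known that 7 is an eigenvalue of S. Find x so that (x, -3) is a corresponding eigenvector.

We need (S - 7I)v = 0.
S - 7I = [[-3, -1], [6, 2]].
Row 1: (-3)·x + (-1)·-3 = 0
Row 2: (6)·x + (2)·-3 = 0
Solving gives x = 1.
Check: S·(1, -3) = (7, -21) = 7·(1, -3).

1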